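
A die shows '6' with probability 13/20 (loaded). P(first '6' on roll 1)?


Geometric: P(X=1) = (1-p)^(k-1)×p = (7/20)^0×13/20 = 13/20

P(X=1) = 13/20 ≈ 65.00%


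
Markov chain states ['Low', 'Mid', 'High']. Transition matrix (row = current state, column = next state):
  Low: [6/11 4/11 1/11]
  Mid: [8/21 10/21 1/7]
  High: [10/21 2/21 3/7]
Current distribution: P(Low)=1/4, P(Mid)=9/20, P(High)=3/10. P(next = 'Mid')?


P(next=Mid) = Σᵢ P(now=i)×P(i→Mid)
= 1/4×4/11 + 9/20×10/21 + 3/10×2/21
= 1/11 + 3/14 + 1/35 = 257/770

P = 257/770 ≈ 0.3338


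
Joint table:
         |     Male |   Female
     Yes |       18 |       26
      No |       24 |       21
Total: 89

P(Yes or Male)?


P(Yes∨Male) = P(Yes) + P(Male) - P(Yes∧Male)
= (44 + 42 - 18)/89 = 68/89

P = 68/89 ≈ 76.40%


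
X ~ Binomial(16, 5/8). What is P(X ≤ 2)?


P(X ≤ 2) = Σ P(X=i) for i=0..2
P(X=0) = 43046721/281474976710656
P(X=1) = 71744535/17592186044416
P(X=2) = 1793613375/35184372088832
Sum = 15539866281/281474976710656

P(X ≤ 2) = 15539866281/281474976710656 ≈ 0.01%


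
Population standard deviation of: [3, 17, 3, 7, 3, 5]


Mean = 38/6 = 19/3
  (3-19/3)²=100/9
  (17-19/3)²=1024/9
  (3-19/3)²=100/9
  (7-19/3)²=4/9
  (3-19/3)²=100/9
  (5-19/3)²=16/9
Σ(x-μ)² = 448/3
σ² = (448/3)/6 = 224/9

σ = √(224/9) ≈ 4.9889


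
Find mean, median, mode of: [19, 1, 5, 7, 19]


Sorted: [1, 5, 7, 19, 19]
Mean = 51/5
Median = 7
Freq: {19: 2, 1: 1, 5: 1, 7: 1}
Mode: [19]

Mean=51/5, Median=7, Mode=19


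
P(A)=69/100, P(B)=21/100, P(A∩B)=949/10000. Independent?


P(A)×P(B) = 1449/10000
P(A∩B) = 949/10000
Not equal → NOT independent

No, not independent


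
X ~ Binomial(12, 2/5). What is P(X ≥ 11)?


P(X ≥ 11) = Σ P(X=i) for i=11..12
P(X=11) = 73728/244140625
P(X=12) = 4096/244140625
Sum = 77824/244140625

P(X ≥ 11) = 77824/244140625 ≈ 0.03%


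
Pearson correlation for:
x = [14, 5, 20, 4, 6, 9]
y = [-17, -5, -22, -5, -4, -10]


n=6, Σx=58, Σy=-63, Σxy=-837, Σx²=754, Σy²=939
r = (6×(-837) - 58×(-63))/√((6×754 - 58²)(6×939 - (-63)²))
= -1368/√(1160×1665) = -1368/√1931400 ≈ -1368/1389.7482 ≈ -0.9844

r ≈ -0.9844


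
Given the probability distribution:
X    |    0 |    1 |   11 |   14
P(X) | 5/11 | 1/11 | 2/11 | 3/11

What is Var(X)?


E[X] = 65/11
E[X²] = 831/11
Var(X) = E[X²] - (E[X])² = 831/11 - 4225/121 = 4916/121

Var(X) = 4916/121 ≈ 40.6281


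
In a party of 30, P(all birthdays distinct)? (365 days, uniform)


P(all different) = Π(365-i)/365 for i=0..29
= (365/365)×(364/365)×...×(336/365)
= 0.293684

P ≈ 0.2937 ≈ 29.37%


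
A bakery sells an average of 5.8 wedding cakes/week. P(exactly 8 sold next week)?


Poisson(λ=5.8): P(X=8) = e^(-λ)×λ^k/k!
= e^(-5.8) × 5.8^8 / 8!
≈ 0.003027554745 × 1280630.81718 / 40320 ≈ 0.096160

P(X=8) ≈ 0.096160 ≈ 9.62%


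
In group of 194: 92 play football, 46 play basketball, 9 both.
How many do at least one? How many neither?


|A∪B| = 92+46-9 = 129
Neither = 194-129 = 65

At least one: 129; Neither: 65


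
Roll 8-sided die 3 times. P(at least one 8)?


P(no 8)^3 = (7/8)^3 = 343/512
P(≥1) = 1 - 343/512 = 169/512

P = 169/512 ≈ 33.01%


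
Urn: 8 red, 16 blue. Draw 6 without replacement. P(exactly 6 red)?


Hypergeometric: C(8,6)×C(16,0)/C(24,6)
= 28×1/134596 = 1/4807

P(X=6) = 1/4807 ≈ 0.02%


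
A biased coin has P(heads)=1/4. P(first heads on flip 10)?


Geometric: P(X=10) = (1-p)^(k-1)×p = (3/4)^9×1/4 = 19683/1048576

P(X=10) = 19683/1048576 ≈ 1.88%


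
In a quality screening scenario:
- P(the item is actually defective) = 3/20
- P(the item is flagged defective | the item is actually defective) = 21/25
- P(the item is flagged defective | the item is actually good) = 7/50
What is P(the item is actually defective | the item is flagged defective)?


Using Bayes' theorem:
P(A|B) = P(B|A)·P(A) / P(B)

P(the item is flagged defective) = 21/25 × 3/20 + 7/50 × 17/20
= 63/500 + 119/1000 = 49/200

P(the item is actually defective|the item is flagged defective) = (63/500) / (49/200) = 18/35

P(the item is actually defective|the item is flagged defective) = 18/35 ≈ 51.43%


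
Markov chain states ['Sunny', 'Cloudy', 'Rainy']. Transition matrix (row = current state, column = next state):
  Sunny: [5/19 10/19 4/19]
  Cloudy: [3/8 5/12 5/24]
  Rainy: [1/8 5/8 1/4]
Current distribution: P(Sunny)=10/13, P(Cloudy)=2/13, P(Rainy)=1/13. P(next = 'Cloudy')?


P(next=Cloudy) = Σᵢ P(now=i)×P(i→Cloudy)
= 10/13×10/19 + 2/13×5/12 + 1/13×5/8
= 100/247 + 5/78 + 5/104 = 3065/5928

P = 3065/5928 ≈ 0.5170


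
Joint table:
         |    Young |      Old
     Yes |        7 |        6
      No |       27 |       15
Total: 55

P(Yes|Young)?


P(Yes|Young) = 7/(7+27) = 7/34

P = 7/34 ≈ 20.59%


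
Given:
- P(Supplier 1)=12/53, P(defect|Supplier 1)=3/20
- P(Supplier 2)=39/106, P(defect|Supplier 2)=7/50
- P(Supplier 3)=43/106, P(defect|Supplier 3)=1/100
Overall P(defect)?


P(B) = Σ P(B|Aᵢ)×P(Aᵢ)
  3/20×12/53 = 9/265
  7/50×39/106 = 273/5300
  1/100×43/106 = 43/10600
Sum = 949/10600

P(defect) = 949/10600 ≈ 8.95%


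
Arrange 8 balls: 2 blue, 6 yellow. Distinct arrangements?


8!/(2!×6!) = 28

28


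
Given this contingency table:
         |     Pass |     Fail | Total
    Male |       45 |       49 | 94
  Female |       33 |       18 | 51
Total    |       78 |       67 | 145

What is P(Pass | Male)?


P(Pass | Male) = 45/(45+49) = 45/94

P(Pass|Male) = 45/94 ≈ 47.87%


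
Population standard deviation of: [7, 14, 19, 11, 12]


Mean = 63/5
  (7-63/5)²=784/25
  (14-63/5)²=49/25
  (19-63/5)²=1024/25
  (11-63/5)²=64/25
  (12-63/5)²=9/25
Σ(x-μ)² = 386/5
σ² = (386/5)/5 = 386/25

σ = √(386/25) ≈ 3.9294


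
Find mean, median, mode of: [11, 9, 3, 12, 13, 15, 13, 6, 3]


Sorted: [3, 3, 6, 9, 11, 12, 13, 13, 15]
Mean = 85/9
Median = 11
Freq: {11: 1, 9: 1, 3: 2, 12: 1, 13: 2, 15: 1, 6: 1}
Mode: [3, 13]

Mean=85/9, Median=11, Mode=[3, 13]


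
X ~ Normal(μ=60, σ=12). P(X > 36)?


z = (36-60)/12 = -2.0
P(X > 36) = 1 - P(Z ≤ -2.0) = 1 - 0.0228 = 0.9772

P(X > 36) ≈ 0.9772


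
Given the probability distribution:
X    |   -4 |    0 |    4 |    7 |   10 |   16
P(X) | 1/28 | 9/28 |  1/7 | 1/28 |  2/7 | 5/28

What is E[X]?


E[X] = Σ x·P(X=x)
= (-4)×(1/28) + (0)×(9/28) + (4)×(1/7) + (7)×(1/28) + (10)×(2/7) + (16)×(5/28)
= 179/28

E[X] = 179/28


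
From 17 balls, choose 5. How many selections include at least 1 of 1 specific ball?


Complement: C(17,5) - C(16,5) = 6188 - 4368 = 1820

1820


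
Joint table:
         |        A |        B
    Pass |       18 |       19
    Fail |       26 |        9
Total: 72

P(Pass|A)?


P(Pass|A) = 18/(18+26) = 18/44 = 9/22

P = 9/22 ≈ 40.91%


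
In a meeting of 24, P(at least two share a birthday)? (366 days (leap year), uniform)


P(all different) = Π(366-i)/366 for i=0..23
= 0.462654
P(match) = 1 - 0.462654 = 0.537346

P ≈ 0.5373 ≈ 53.73%


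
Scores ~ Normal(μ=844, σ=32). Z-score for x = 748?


z = (x - μ)/σ = (748 - 844)/32 = -3.0

z = -3.0


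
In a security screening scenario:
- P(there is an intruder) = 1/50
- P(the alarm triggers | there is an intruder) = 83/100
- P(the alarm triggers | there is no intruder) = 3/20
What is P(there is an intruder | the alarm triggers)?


Using Bayes' theorem:
P(A|B) = P(B|A)·P(A) / P(B)

P(the alarm triggers) = 83/100 × 1/50 + 3/20 × 49/50
= 83/5000 + 147/1000 = 409/2500

P(there is an intruder|the alarm triggers) = (83/5000) / (409/2500) = 83/818

P(there is an intruder|the alarm triggers) = 83/818 ≈ 10.15%


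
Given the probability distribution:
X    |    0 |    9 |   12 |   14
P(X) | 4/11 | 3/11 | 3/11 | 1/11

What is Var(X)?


E[X] = 7
E[X²] = 871/11
Var(X) = E[X²] - (E[X])² = 871/11 - 49 = 332/11

Var(X) = 332/11 ≈ 30.1818


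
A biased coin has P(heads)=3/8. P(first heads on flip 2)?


Geometric: P(X=2) = (1-p)^(k-1)×p = (5/8)^1×3/8 = 15/64

P(X=2) = 15/64 ≈ 23.44%


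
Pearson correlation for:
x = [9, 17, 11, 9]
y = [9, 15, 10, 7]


n=4, Σx=46, Σy=41, Σxy=509, Σx²=572, Σy²=455
r = (4×509 - 46×41)/√((4×572 - 46²)(4×455 - 41²))
= 150/√(172×139) = 150/√23908 ≈ 150/154.6221 ≈ 0.9701

r ≈ 0.9701


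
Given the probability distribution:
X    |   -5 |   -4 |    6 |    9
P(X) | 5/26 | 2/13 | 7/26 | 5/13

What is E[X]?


E[X] = Σ x·P(X=x)
= (-5)×(5/26) + (-4)×(2/13) + (6)×(7/26) + (9)×(5/13)
= 7/2

E[X] = 7/2


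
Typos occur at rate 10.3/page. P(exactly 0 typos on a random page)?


Poisson(λ=10.3): P(X=0) = e^(-λ)×λ^k/k!
= e^(-10.3) × 10.3^0 / 0!
≈ 3.363309519e-05 × 1 / 1 ≈ 0.000034

P(X=0) ≈ 0.000034 ≈ 0.00%


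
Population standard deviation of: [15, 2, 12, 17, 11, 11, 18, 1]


Mean = 87/8
  (15-87/8)²=1089/64
  (2-87/8)²=5041/64
  (12-87/8)²=81/64
  (17-87/8)²=2401/64
  (11-87/8)²=1/64
  (11-87/8)²=1/64
  (18-87/8)²=3249/64
  (1-87/8)²=6241/64
Σ(x-μ)² = 2263/8
σ² = (2263/8)/8 = 2263/64

σ = √(2263/64) ≈ 5.9464


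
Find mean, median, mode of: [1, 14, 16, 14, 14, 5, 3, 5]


Sorted: [1, 3, 5, 5, 14, 14, 14, 16]
Mean = 72/8 = 9
Median = 19/2
Freq: {1: 1, 14: 3, 16: 1, 5: 2, 3: 1}
Mode: [14]

Mean=9, Median=19/2, Mode=14


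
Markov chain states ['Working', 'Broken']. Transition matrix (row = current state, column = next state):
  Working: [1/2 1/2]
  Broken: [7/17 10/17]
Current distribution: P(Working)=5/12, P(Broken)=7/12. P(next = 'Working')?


P(next=Working) = Σᵢ P(now=i)×P(i→Working)
= 5/12×1/2 + 7/12×7/17
= 5/24 + 49/204 = 61/136

P = 61/136 ≈ 0.4485


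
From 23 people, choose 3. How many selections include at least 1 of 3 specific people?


Complement: C(23,3) - C(20,3) = 1771 - 1140 = 631

631


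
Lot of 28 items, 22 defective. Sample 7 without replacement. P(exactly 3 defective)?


Hypergeometric: C(22,3)×C(6,4)/C(28,7)
= 1540×15/1184040 = 35/1794

P(X=3) = 35/1794 ≈ 1.95%


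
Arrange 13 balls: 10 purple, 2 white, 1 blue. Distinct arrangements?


13!/(10!×2!×1!) = 858

858


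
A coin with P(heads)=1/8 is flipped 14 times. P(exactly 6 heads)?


Binomial: P(X=6) = C(14,6)×p^6×(1-p)^8
= 3003 × 1/262144 × 5764801/16777216 = 17311697403/4398046511104

P(X=6) = 17311697403/4398046511104 ≈ 0.39%


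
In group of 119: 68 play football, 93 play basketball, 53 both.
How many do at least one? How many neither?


|A∪B| = 68+93-53 = 108
Neither = 119-108 = 11

At least one: 108; Neither: 11


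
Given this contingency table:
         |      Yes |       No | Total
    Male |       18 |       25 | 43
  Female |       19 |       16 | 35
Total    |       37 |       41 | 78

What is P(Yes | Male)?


P(Yes | Male) = 18/(18+25) = 18/43

P(Yes|Male) = 18/43 ≈ 41.86%


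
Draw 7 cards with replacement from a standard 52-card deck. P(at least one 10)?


P(not a 10) = 48/52 = 12/13
P(none in 7 draws) = (12/13)^7 = 35831808/62748517
P(≥1 10) = 1 - 35831808/62748517 = 26916709/62748517

P = 26916709/62748517 ≈ 42.90%


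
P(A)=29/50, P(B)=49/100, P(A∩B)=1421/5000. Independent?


P(A)×P(B) = 1421/5000
P(A∩B) = 1421/5000
Equal ✓ → Independent

Yes, independent


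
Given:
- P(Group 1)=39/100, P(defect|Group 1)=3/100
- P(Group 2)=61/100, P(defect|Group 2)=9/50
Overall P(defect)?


P(B) = Σ P(B|Aᵢ)×P(Aᵢ)
  3/100×39/100 = 117/10000
  9/50×61/100 = 549/5000
Sum = 243/2000

P(defect) = 243/2000 ≈ 12.15%


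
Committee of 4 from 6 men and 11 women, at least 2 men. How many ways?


Count by #men:
  2M,2W: C(6,2)×C(11,2)=825
  3M,1W: C(6,3)×C(11,1)=220
  4M,0W: C(6,4)×C(11,0)=15
Total = 1060

1060


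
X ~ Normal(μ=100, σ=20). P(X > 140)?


z = (140-100)/20 = 2.0
P(X > 140) = 1 - P(Z ≤ 2.0) = 1 - 0.9772 = 0.0228

P(X > 140) ≈ 0.0228


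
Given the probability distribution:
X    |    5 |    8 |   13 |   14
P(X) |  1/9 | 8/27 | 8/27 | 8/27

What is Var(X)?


E[X] = 295/27
E[X²] = 1169/9
Var(X) = E[X²] - (E[X])² = 1169/9 - 87025/729 = 7664/729

Var(X) = 7664/729 ≈ 10.5130


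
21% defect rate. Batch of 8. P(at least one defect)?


P(all good) = (79/100)^8 = 1517108809906561/10000000000000000
P(≥1 defect) = 8482891190093439/10000000000000000

P = 8482891190093439/10000000000000000 ≈ 84.83%


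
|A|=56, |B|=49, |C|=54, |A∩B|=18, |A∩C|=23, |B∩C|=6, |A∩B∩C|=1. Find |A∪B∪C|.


|A∪B∪C| = 56+49+54-18-23-6+1 = 113

|A∪B∪C| = 113


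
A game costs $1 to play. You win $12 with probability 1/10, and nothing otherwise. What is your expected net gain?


E[gain] = (12-1)×1/10 + (-1)×9/10
= 11/10 - 9/10 = 1/5

Expected net gain = $1/5 ≈ $0.20


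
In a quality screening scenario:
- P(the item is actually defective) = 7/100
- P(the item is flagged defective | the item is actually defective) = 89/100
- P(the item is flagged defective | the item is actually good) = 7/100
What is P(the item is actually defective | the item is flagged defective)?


Using Bayes' theorem:
P(A|B) = P(B|A)·P(A) / P(B)

P(the item is flagged defective) = 89/100 × 7/100 + 7/100 × 93/100
= 623/10000 + 651/10000 = 637/5000

P(the item is actually defective|the item is flagged defective) = (623/10000) / (637/5000) = 89/182

P(the item is actually defective|the item is flagged defective) = 89/182 ≈ 48.90%


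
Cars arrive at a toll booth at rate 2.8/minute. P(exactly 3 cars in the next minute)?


Poisson(λ=2.8): P(X=3) = e^(-λ)×λ^k/k!
= e^(-2.8) × 2.8^3 / 3!
≈ 0.06081006263 × 21.952 / 6 ≈ 0.222484

P(X=3) ≈ 0.222484 ≈ 22.25%


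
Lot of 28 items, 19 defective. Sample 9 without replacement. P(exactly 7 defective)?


Hypergeometric: C(19,7)×C(9,2)/C(28,9)
= 50388×36/6906900 = 11628/44275

P(X=7) = 11628/44275 ≈ 26.26%


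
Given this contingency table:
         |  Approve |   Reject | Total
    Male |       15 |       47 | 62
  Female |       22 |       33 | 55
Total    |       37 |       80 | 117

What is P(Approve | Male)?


P(Approve | Male) = 15/(15+47) = 15/62

P(Approve|Male) = 15/62 ≈ 24.19%


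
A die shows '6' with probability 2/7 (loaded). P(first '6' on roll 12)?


Geometric: P(X=12) = (1-p)^(k-1)×p = (5/7)^11×2/7 = 97656250/13841287201

P(X=12) = 97656250/13841287201 ≈ 0.71%


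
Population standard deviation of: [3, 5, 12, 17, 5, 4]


Mean = 46/6 = 23/3
  (3-23/3)²=196/9
  (5-23/3)²=64/9
  (12-23/3)²=169/9
  (17-23/3)²=784/9
  (5-23/3)²=64/9
  (4-23/3)²=121/9
Σ(x-μ)² = 466/3
σ² = (466/3)/6 = 233/9

σ = √(233/9) ≈ 5.0881


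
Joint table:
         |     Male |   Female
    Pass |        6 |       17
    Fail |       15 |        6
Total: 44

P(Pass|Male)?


P(Pass|Male) = 6/(6+15) = 6/21 = 2/7

P = 2/7 ≈ 28.57%


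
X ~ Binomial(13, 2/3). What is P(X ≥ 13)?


P(X ≥ 13) = Σ P(X=i) for i=13..13
P(X=13) = 8192/1594323
Sum = 8192/1594323

P(X ≥ 13) = 8192/1594323 ≈ 0.51%


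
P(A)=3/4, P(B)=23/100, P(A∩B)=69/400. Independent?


P(A)×P(B) = 69/400
P(A∩B) = 69/400
Equal ✓ → Independent

Yes, independent


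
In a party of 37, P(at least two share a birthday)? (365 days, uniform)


P(all different) = Π(365-i)/365 for i=0..36
= 0.151266
P(match) = 1 - 0.151266 = 0.848734

P ≈ 0.8487 ≈ 84.87%


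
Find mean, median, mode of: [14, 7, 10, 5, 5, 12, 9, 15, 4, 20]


Sorted: [4, 5, 5, 7, 9, 10, 12, 14, 15, 20]
Mean = 101/10
Median = 19/2
Freq: {14: 1, 7: 1, 10: 1, 5: 2, 12: 1, 9: 1, 15: 1, 4: 1, 20: 1}
Mode: [5]

Mean=101/10, Median=19/2, Mode=5


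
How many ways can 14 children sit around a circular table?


Circular arrangements of 14 distinct objects: fix one position to break rotational symmetry.
(n-1)! = 13! = 6227020800

6227020800


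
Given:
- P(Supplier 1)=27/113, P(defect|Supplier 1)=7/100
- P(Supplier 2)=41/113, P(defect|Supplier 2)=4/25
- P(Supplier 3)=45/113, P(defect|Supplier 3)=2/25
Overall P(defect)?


P(B) = Σ P(B|Aᵢ)×P(Aᵢ)
  7/100×27/113 = 189/11300
  4/25×41/113 = 164/2825
  2/25×45/113 = 18/565
Sum = 241/2260

P(defect) = 241/2260 ≈ 10.66%


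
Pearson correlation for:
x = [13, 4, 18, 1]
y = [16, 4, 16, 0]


n=4, Σx=36, Σy=36, Σxy=512, Σx²=510, Σy²=528
r = (4×512 - 36×36)/√((4×510 - 36²)(4×528 - 36²))
= 752/√(744×816) = 752/√607104 ≈ 752/779.1688 ≈ 0.9651

r ≈ 0.9651


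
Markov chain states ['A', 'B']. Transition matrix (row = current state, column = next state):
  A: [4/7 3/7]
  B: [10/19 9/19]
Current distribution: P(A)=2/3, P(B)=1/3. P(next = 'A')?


P(next=A) = Σᵢ P(now=i)×P(i→A)
= 2/3×4/7 + 1/3×10/19
= 8/21 + 10/57 = 74/133

P = 74/133 ≈ 0.5564


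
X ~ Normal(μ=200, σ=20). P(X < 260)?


z = (260-200)/20 = 3.0
P(Z < 3.0) = 0.9987

P(X < 260) ≈ 0.9987


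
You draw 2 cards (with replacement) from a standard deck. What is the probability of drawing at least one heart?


P(not a heart) = 39/52 = 3/4
P(none in 2 draws) = (3/4)^2 = 9/16
P(≥1 heart) = 1 - 9/16 = 7/16

P = 7/16 ≈ 43.75%


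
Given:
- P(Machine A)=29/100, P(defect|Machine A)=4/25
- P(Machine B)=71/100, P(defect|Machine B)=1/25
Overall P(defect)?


P(B) = Σ P(B|Aᵢ)×P(Aᵢ)
  4/25×29/100 = 29/625
  1/25×71/100 = 71/2500
Sum = 187/2500

P(defect) = 187/2500 ≈ 7.48%


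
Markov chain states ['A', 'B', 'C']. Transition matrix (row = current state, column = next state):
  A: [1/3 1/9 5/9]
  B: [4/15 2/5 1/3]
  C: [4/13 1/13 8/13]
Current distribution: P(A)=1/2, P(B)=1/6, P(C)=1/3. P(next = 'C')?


P(next=C) = Σᵢ P(now=i)×P(i→C)
= 1/2×5/9 + 1/6×1/3 + 1/3×8/13
= 5/18 + 1/18 + 8/39 = 7/13

P = 7/13 ≈ 0.5385


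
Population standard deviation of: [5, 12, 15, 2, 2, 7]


Mean = 43/6
  (5-43/6)²=169/36
  (12-43/6)²=841/36
  (15-43/6)²=2209/36
  (2-43/6)²=961/36
  (2-43/6)²=961/36
  (7-43/6)²=1/36
Σ(x-μ)² = 857/6
σ² = (857/6)/6 = 857/36

σ = √(857/36) ≈ 4.8791


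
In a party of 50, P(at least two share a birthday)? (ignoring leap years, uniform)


P(all different) = Π(365-i)/365 for i=0..49
= 0.029626
P(match) = 1 - 0.029626 = 0.970374

P ≈ 0.9704 ≈ 97.04%


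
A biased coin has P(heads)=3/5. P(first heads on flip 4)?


Geometric: P(X=4) = (1-p)^(k-1)×p = (2/5)^3×3/5 = 24/625

P(X=4) = 24/625 ≈ 3.84%


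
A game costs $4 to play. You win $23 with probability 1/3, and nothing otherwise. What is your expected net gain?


E[gain] = (23-4)×1/3 + (-4)×2/3
= 19/3 - 8/3 = 11/3

Expected net gain = $11/3 ≈ $3.67


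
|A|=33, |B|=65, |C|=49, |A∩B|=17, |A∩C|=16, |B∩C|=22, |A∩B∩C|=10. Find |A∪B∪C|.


|A∪B∪C| = 33+65+49-17-16-22+10 = 102

|A∪B∪C| = 102


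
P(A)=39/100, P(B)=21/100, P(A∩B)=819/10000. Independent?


P(A)×P(B) = 819/10000
P(A∩B) = 819/10000
Equal ✓ → Independent

Yes, independent


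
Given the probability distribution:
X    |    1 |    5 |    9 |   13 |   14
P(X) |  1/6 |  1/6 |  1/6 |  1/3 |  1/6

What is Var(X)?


E[X] = 55/6
E[X²] = 641/6
Var(X) = E[X²] - (E[X])² = 641/6 - 3025/36 = 821/36

Var(X) = 821/36 ≈ 22.8056


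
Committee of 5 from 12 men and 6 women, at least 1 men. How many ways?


Count by #men:
  1M,4W: C(12,1)×C(6,4)=180
  2M,3W: C(12,2)×C(6,3)=1320
  3M,2W: C(12,3)×C(6,2)=3300
  4M,1W: C(12,4)×C(6,1)=2970
  5M,0W: C(12,5)×C(6,0)=792
Total = 8562

8562


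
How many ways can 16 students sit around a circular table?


Circular arrangements of 16 distinct objects: fix one position to break rotational symmetry.
(n-1)! = 15! = 1307674368000

1307674368000


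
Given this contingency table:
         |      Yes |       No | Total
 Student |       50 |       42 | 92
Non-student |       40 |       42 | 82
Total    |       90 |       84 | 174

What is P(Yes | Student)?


P(Yes | Student) = 50/(50+42) = 50/92 = 25/46

P(Yes|Student) = 25/46 ≈ 54.35%


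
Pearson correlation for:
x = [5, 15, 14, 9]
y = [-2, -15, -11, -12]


n=4, Σx=43, Σy=-40, Σxy=-497, Σx²=527, Σy²=494
r = (4×(-497) - 43×(-40))/√((4×527 - 43²)(4×494 - (-40)²))
= -268/√(259×376) = -268/√97384 ≈ -268/312.0641 ≈ -0.8588

r ≈ -0.8588


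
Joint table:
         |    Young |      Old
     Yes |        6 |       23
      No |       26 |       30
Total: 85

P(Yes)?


P(Yes) = (6+23)/85 = 29/85

P(Yes) = 29/85 ≈ 34.12%


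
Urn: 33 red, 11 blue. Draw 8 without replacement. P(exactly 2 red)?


Hypergeometric: C(33,2)×C(11,6)/C(44,8)
= 528×462/177232627 = 22176/16112057

P(X=2) = 22176/16112057 ≈ 0.14%


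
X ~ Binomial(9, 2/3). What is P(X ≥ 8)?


P(X ≥ 8) = Σ P(X=i) for i=8..9
P(X=8) = 256/2187
P(X=9) = 512/19683
Sum = 2816/19683

P(X ≥ 8) = 2816/19683 ≈ 14.31%


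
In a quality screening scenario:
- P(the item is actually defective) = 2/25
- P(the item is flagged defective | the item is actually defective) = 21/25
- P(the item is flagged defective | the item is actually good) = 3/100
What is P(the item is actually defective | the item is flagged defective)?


Using Bayes' theorem:
P(A|B) = P(B|A)·P(A) / P(B)

P(the item is flagged defective) = 21/25 × 2/25 + 3/100 × 23/25
= 42/625 + 69/2500 = 237/2500

P(the item is actually defective|the item is flagged defective) = (42/625) / (237/2500) = 56/79

P(the item is actually defective|the item is flagged defective) = 56/79 ≈ 70.89%


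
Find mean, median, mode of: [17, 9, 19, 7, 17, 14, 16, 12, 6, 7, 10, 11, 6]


Sorted: [6, 6, 7, 7, 9, 10, 11, 12, 14, 16, 17, 17, 19]
Mean = 151/13
Median = 11
Freq: {17: 2, 9: 1, 19: 1, 7: 2, 14: 1, 16: 1, 12: 1, 6: 2, 10: 1, 11: 1}
Mode: [6, 7, 17]

Mean=151/13, Median=11, Mode=[6, 7, 17]


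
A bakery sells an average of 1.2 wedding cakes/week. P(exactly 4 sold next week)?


Poisson(λ=1.2): P(X=4) = e^(-λ)×λ^k/k!
= e^(-1.2) × 1.2^4 / 4!
≈ 0.3011942119 × 2.0736 / 24 ≈ 0.026023

P(X=4) ≈ 0.026023 ≈ 2.60%


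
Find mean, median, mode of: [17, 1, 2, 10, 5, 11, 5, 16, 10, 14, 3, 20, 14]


Sorted: [1, 2, 3, 5, 5, 10, 10, 11, 14, 14, 16, 17, 20]
Mean = 128/13
Median = 10
Freq: {17: 1, 1: 1, 2: 1, 10: 2, 5: 2, 11: 1, 16: 1, 14: 2, 3: 1, 20: 1}
Mode: [5, 10, 14]

Mean=128/13, Median=10, Mode=[5, 10, 14]


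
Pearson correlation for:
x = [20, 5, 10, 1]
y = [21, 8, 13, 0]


n=4, Σx=36, Σy=42, Σxy=590, Σx²=526, Σy²=674
r = (4×590 - 36×42)/√((4×526 - 36²)(4×674 - 42²))
= 848/√(808×932) = 848/√753056 ≈ 848/867.7880 ≈ 0.9772

r ≈ 0.9772


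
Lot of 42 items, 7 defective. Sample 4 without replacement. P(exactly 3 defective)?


Hypergeometric: C(7,3)×C(35,1)/C(42,4)
= 35×35/111930 = 35/3198

P(X=3) = 35/3198 ≈ 1.09%


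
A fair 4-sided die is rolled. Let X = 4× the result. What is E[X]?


E[die] = (1+4)/2 = 5/2
E[X] = 4 × 5/2 = 10

E[X] = 10


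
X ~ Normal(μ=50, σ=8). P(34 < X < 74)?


z₁=(34-50)/8=-2.0, z₂=(74-50)/8=3.0
P = Φ(3.0) - Φ(-2.0) = 0.998650 - 0.022750 = 0.975900 ≈ 0.9759

P(34 < X < 74) ≈ 0.9759


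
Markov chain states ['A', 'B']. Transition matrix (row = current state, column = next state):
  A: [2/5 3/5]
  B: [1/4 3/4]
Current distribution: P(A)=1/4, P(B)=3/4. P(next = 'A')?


P(next=A) = Σᵢ P(now=i)×P(i→A)
= 1/4×2/5 + 3/4×1/4
= 1/10 + 3/16 = 23/80

P = 23/80 ≈ 0.2875


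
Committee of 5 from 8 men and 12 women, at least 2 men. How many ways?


Count by #men:
  2M,3W: C(8,2)×C(12,3)=6160
  3M,2W: C(8,3)×C(12,2)=3696
  4M,1W: C(8,4)×C(12,1)=840
  5M,0W: C(8,5)×C(12,0)=56
Total = 10752

10752


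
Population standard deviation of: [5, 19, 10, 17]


Mean = 51/4
  (5-51/4)²=961/16
  (19-51/4)²=625/16
  (10-51/4)²=121/16
  (17-51/4)²=289/16
Σ(x-μ)² = 499/4
σ² = (499/4)/4 = 499/16

σ = √(499/16) ≈ 5.5846


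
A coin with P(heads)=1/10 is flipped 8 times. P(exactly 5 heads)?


Binomial: P(X=5) = C(8,5)×p^5×(1-p)^3
= 56 × 1/100000 × 729/1000 = 5103/12500000

P(X=5) = 5103/12500000 ≈ 0.04%


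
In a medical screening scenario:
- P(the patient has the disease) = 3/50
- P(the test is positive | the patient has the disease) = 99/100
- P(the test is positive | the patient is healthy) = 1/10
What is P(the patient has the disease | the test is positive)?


Using Bayes' theorem:
P(A|B) = P(B|A)·P(A) / P(B)

P(the test is positive) = 99/100 × 3/50 + 1/10 × 47/50
= 297/5000 + 47/500 = 767/5000

P(the patient has the disease|the test is positive) = (297/5000) / (767/5000) = 297/767

P(the patient has the disease|the test is positive) = 297/767 ≈ 38.72%


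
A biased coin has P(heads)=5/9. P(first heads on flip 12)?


Geometric: P(X=12) = (1-p)^(k-1)×p = (4/9)^11×5/9 = 20971520/282429536481

P(X=12) = 20971520/282429536481 ≈ 0.01%


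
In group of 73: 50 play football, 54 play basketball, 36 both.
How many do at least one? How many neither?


|A∪B| = 50+54-36 = 68
Neither = 73-68 = 5

At least one: 68; Neither: 5


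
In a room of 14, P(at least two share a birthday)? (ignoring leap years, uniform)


P(all different) = Π(365-i)/365 for i=0..13
= 0.776897
P(match) = 1 - 0.776897 = 0.223103

P ≈ 0.2231 ≈ 22.31%


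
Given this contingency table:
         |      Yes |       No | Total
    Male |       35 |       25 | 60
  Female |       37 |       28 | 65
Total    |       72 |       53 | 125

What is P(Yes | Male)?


P(Yes | Male) = 35/(35+25) = 35/60 = 7/12

P(Yes|Male) = 7/12 ≈ 58.33%


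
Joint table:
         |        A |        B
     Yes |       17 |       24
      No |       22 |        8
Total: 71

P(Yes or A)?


P(Yes∨A) = P(Yes) + P(A) - P(Yes∧A)
= (41 + 39 - 17)/71 = 63/71

P = 63/71 ≈ 88.73%


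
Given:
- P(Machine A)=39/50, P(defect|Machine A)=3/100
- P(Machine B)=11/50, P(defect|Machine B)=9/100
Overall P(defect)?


P(B) = Σ P(B|Aᵢ)×P(Aᵢ)
  3/100×39/50 = 117/5000
  9/100×11/50 = 99/5000
Sum = 27/625

P(defect) = 27/625 ≈ 4.32%


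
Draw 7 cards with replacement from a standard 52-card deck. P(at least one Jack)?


P(not a Jack) = 48/52 = 12/13
P(none in 7 draws) = (12/13)^7 = 35831808/62748517
P(≥1 Jack) = 1 - 35831808/62748517 = 26916709/62748517

P = 26916709/62748517 ≈ 42.90%


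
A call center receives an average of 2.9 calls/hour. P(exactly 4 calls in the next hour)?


Poisson(λ=2.9): P(X=4) = e^(-λ)×λ^k/k!
= e^(-2.9) × 2.9^4 / 4!
≈ 0.05502322006 × 70.7281 / 24 ≈ 0.162154

P(X=4) ≈ 0.162154 ≈ 16.22%


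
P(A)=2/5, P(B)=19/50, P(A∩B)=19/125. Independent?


P(A)×P(B) = 19/125
P(A∩B) = 19/125
Equal ✓ → Independent

Yes, independent


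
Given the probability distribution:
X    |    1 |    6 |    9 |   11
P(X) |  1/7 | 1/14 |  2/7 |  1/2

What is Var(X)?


E[X] = 121/14
E[X²] = 1209/14
Var(X) = E[X²] - (E[X])² = 1209/14 - 14641/196 = 2285/196

Var(X) = 2285/196 ≈ 11.6582


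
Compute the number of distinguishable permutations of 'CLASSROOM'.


Letters: 9, freq: {'C': 1, 'L': 1, 'A': 1, 'S': 2, 'R': 1, 'O': 2, 'M': 1}
9!/(1!×1!×1!×2!×1!×2!×1!) = 362880/4 = 90720

90720


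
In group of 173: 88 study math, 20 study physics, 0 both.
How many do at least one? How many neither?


|A∪B| = 88+20-0 = 108
Neither = 173-108 = 65

At least one: 108; Neither: 65


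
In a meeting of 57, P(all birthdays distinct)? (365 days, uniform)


P(all different) = Π(365-i)/365 for i=0..56
= (365/365)×(364/365)×...×(309/365)
= 0.009878

P ≈ 0.0099 ≈ 0.99%


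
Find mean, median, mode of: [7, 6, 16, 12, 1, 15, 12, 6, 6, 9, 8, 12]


Sorted: [1, 6, 6, 6, 7, 8, 9, 12, 12, 12, 15, 16]
Mean = 110/12 = 55/6
Median = 17/2
Freq: {7: 1, 6: 3, 16: 1, 12: 3, 1: 1, 15: 1, 9: 1, 8: 1}
Mode: [6, 12]

Mean=55/6, Median=17/2, Mode=[6, 12]


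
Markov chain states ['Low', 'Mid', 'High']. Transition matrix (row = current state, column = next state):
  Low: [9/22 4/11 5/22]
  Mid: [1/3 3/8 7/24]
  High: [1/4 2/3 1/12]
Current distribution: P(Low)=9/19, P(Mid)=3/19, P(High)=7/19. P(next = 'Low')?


P(next=Low) = Σᵢ P(now=i)×P(i→Low)
= 9/19×9/22 + 3/19×1/3 + 7/19×1/4
= 81/418 + 1/19 + 7/76 = 283/836

P = 283/836 ≈ 0.3385


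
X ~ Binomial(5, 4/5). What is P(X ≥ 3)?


P(X ≥ 3) = Σ P(X=i) for i=3..5
P(X=3) = 128/625
P(X=4) = 256/625
P(X=5) = 1024/3125
Sum = 2944/3125

P(X ≥ 3) = 2944/3125 ≈ 94.21%


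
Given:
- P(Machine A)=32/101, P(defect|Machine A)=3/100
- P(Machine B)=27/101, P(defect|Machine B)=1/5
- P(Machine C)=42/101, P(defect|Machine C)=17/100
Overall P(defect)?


P(B) = Σ P(B|Aᵢ)×P(Aᵢ)
  3/100×32/101 = 24/2525
  1/5×27/101 = 27/505
  17/100×42/101 = 357/5050
Sum = 27/202

P(defect) = 27/202 ≈ 13.37%


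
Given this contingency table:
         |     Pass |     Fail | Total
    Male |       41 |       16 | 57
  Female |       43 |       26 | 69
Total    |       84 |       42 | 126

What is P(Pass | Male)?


P(Pass | Male) = 41/(41+16) = 41/57

P(Pass|Male) = 41/57 ≈ 71.93%


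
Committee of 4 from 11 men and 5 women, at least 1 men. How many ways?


Count by #men:
  1M,3W: C(11,1)×C(5,3)=110
  2M,2W: C(11,2)×C(5,2)=550
  3M,1W: C(11,3)×C(5,1)=825
  4M,0W: C(11,4)×C(5,0)=330
Total = 1815

1815


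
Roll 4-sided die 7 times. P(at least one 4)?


P(no 4)^7 = (3/4)^7 = 2187/16384
P(≥1) = 1 - 2187/16384 = 14197/16384

P = 14197/16384 ≈ 86.65%


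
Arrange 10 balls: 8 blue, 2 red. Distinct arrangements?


10!/(8!×2!) = 45

45


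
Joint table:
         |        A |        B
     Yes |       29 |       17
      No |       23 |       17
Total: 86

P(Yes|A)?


P(Yes|A) = 29/(29+23) = 29/52

P = 29/52 ≈ 55.77%


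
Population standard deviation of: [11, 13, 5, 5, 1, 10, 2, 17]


Mean = 64/8 = 8
  (11-8)²=9
  (13-8)²=25
  (5-8)²=9
  (5-8)²=9
  (1-8)²=49
  (10-8)²=4
  (2-8)²=36
  (17-8)²=81
Σ(x-μ)² = 222
σ² = 222/8 = 111/4

σ = √(111/4) ≈ 5.2678


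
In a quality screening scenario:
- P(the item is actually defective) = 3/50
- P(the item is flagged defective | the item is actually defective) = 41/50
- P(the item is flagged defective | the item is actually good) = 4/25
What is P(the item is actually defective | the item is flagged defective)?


Using Bayes' theorem:
P(A|B) = P(B|A)·P(A) / P(B)

P(the item is flagged defective) = 41/50 × 3/50 + 4/25 × 47/50
= 123/2500 + 94/625 = 499/2500

P(the item is actually defective|the item is flagged defective) = (123/2500) / (499/2500) = 123/499

P(the item is actually defective|the item is flagged defective) = 123/499 ≈ 24.65%


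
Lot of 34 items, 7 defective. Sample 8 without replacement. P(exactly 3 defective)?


Hypergeometric: C(7,3)×C(27,5)/C(34,8)
= 35×80730/18156204 = 52325/336226

P(X=3) = 52325/336226 ≈ 15.56%


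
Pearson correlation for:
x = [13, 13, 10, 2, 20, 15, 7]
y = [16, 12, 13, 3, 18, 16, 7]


n=7, Σx=80, Σy=85, Σxy=1149, Σx²=1116, Σy²=1207
r = (7×1149 - 80×85)/√((7×1116 - 80²)(7×1207 - 85²))
= 1243/√(1412×1224) = 1243/√1728288 ≈ 1243/1314.6437 ≈ 0.9455

r ≈ 0.9455


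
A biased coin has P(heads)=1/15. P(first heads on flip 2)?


Geometric: P(X=2) = (1-p)^(k-1)×p = (14/15)^1×1/15 = 14/225

P(X=2) = 14/225 ≈ 6.22%


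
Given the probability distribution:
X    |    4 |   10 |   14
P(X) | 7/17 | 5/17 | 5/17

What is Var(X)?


E[X] = 148/17
E[X²] = 1592/17
Var(X) = E[X²] - (E[X])² = 1592/17 - 21904/289 = 5160/289

Var(X) = 5160/289 ≈ 17.8547


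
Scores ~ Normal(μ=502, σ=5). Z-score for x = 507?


z = (x - μ)/σ = (507 - 502)/5 = 1.0

z = 1.0


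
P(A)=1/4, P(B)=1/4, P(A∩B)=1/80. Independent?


P(A)×P(B) = 1/16
P(A∩B) = 1/80
Not equal → NOT independent

No, not independent


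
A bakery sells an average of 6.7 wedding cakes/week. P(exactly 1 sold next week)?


Poisson(λ=6.7): P(X=1) = e^(-λ)×λ^k/k!
= e^(-6.7) × 6.7^1 / 1!
≈ 0.001230911903 × 6.7 / 1 ≈ 0.008247

P(X=1) ≈ 0.008247 ≈ 0.82%


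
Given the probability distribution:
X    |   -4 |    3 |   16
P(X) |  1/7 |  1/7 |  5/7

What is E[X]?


E[X] = Σ x·P(X=x)
= (-4)×(1/7) + (3)×(1/7) + (16)×(5/7)
= 79/7

E[X] = 79/7


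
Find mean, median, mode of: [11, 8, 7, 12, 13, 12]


Sorted: [7, 8, 11, 12, 12, 13]
Mean = 63/6 = 21/2
Median = 23/2
Freq: {11: 1, 8: 1, 7: 1, 12: 2, 13: 1}
Mode: [12]

Mean=21/2, Median=23/2, Mode=12


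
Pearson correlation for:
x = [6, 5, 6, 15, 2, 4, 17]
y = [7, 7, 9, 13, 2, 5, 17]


n=7, Σx=55, Σy=60, Σxy=639, Σx²=631, Σy²=666
r = (7×639 - 55×60)/√((7×631 - 55²)(7×666 - 60²))
= 1173/√(1392×1062) = 1173/√1478304 ≈ 1173/1215.8553 ≈ 0.9648

r ≈ 0.9648


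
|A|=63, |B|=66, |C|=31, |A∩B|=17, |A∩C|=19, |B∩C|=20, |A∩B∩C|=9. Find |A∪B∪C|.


|A∪B∪C| = 63+66+31-17-19-20+9 = 113

|A∪B∪C| = 113


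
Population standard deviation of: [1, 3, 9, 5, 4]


Mean = 22/5
  (1-22/5)²=289/25
  (3-22/5)²=49/25
  (9-22/5)²=529/25
  (5-22/5)²=9/25
  (4-22/5)²=4/25
Σ(x-μ)² = 176/5
σ² = (176/5)/5 = 176/25

σ = √(176/25) ≈ 2.6533


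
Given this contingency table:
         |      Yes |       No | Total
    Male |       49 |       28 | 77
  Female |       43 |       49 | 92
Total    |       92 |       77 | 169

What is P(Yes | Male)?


P(Yes | Male) = 49/(49+28) = 49/77 = 7/11

P(Yes|Male) = 7/11 ≈ 63.64%


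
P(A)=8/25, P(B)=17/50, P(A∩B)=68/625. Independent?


P(A)×P(B) = 68/625
P(A∩B) = 68/625
Equal ✓ → Independent

Yes, independent


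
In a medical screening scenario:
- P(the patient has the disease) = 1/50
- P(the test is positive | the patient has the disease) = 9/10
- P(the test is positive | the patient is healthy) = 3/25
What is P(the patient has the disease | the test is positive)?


Using Bayes' theorem:
P(A|B) = P(B|A)·P(A) / P(B)

P(the test is positive) = 9/10 × 1/50 + 3/25 × 49/50
= 9/500 + 147/1250 = 339/2500

P(the patient has the disease|the test is positive) = (9/500) / (339/2500) = 15/113

P(the patient has the disease|the test is positive) = 15/113 ≈ 13.27%


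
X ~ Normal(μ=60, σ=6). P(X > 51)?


z = (51-60)/6 = -1.5
P(X > 51) = 1 - P(Z ≤ -1.5) = 1 - 0.0668 = 0.9332

P(X > 51) ≈ 0.9332


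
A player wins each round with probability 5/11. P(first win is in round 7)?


Geometric: P(X=7) = (1-p)^(k-1)×p = (6/11)^6×5/11 = 233280/19487171

P(X=7) = 233280/19487171 ≈ 1.20%


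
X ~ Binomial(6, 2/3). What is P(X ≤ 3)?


P(X ≤ 3) = Σ P(X=i) for i=0..3
P(X=0) = 1/729
P(X=1) = 4/243
P(X=2) = 20/243
P(X=3) = 160/729
Sum = 233/729

P(X ≤ 3) = 233/729 ≈ 31.96%


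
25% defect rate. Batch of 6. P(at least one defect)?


P(all good) = (3/4)^6 = 729/4096
P(≥1 defect) = 3367/4096

P = 3367/4096 ≈ 82.20%


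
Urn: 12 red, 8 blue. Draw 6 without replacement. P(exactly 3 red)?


Hypergeometric: C(12,3)×C(8,3)/C(20,6)
= 220×56/38760 = 308/969

P(X=3) = 308/969 ≈ 31.79%


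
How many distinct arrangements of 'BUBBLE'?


Letters: 6, freq: {'B': 3, 'U': 1, 'L': 1, 'E': 1}
6!/(3!×1!×1!×1!) = 720/6 = 120

120


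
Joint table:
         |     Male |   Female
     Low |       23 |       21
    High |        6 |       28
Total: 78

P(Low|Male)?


P(Low|Male) = 23/(23+6) = 23/29

P = 23/29 ≈ 79.31%


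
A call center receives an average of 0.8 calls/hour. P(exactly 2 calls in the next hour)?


Poisson(λ=0.8): P(X=2) = e^(-λ)×λ^k/k!
= e^(-0.8) × 0.8^2 / 2!
≈ 0.4493289641 × 0.64 / 2 ≈ 0.143785

P(X=2) ≈ 0.143785 ≈ 14.38%


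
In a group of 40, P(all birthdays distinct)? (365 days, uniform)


P(all different) = Π(365-i)/365 for i=0..39
= (365/365)×(364/365)×...×(326/365)
= 0.108768

P ≈ 0.1088 ≈ 10.88%


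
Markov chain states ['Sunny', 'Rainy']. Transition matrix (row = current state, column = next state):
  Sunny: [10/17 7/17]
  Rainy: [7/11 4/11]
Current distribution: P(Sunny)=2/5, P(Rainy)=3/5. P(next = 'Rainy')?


P(next=Rainy) = Σᵢ P(now=i)×P(i→Rainy)
= 2/5×7/17 + 3/5×4/11
= 14/85 + 12/55 = 358/935

P = 358/935 ≈ 0.3829


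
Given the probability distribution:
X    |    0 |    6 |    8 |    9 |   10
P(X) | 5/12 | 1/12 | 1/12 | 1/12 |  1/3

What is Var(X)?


E[X] = 21/4
E[X²] = 581/12
Var(X) = E[X²] - (E[X])² = 581/12 - 441/16 = 1001/48

Var(X) = 1001/48 ≈ 20.8542


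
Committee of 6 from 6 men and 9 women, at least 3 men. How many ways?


Count by #men:
  3M,3W: C(6,3)×C(9,3)=1680
  4M,2W: C(6,4)×C(9,2)=540
  5M,1W: C(6,5)×C(9,1)=54
  6M,0W: C(6,6)×C(9,0)=1
Total = 2275

2275


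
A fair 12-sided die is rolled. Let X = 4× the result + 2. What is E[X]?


E[die] = (1+12)/2 = 13/2
E[X] = 4×13/2 + 2 = 28

E[X] = 28


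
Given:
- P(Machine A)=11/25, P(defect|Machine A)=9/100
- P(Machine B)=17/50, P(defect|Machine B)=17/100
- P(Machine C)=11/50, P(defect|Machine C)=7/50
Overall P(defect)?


P(B) = Σ P(B|Aᵢ)×P(Aᵢ)
  9/100×11/25 = 99/2500
  17/100×17/50 = 289/5000
  7/50×11/50 = 77/2500
Sum = 641/5000

P(defect) = 641/5000 ≈ 12.82%


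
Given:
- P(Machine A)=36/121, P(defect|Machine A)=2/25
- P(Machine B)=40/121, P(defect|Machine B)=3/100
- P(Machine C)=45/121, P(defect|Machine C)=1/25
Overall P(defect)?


P(B) = Σ P(B|Aᵢ)×P(Aᵢ)
  2/25×36/121 = 72/3025
  3/100×40/121 = 6/605
  1/25×45/121 = 9/605
Sum = 147/3025

P(defect) = 147/3025 ≈ 4.86%


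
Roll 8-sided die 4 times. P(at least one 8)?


P(no 8)^4 = (7/8)^4 = 2401/4096
P(≥1) = 1 - 2401/4096 = 1695/4096

P = 1695/4096 ≈ 41.38%


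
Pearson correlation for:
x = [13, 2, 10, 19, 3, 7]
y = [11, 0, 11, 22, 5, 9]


n=6, Σx=54, Σy=58, Σxy=749, Σx²=692, Σy²=832
r = (6×749 - 54×58)/√((6×692 - 54²)(6×832 - 58²))
= 1362/√(1236×1628) = 1362/√2012208 ≈ 1362/1418.5232 ≈ 0.9602

r ≈ 0.9602


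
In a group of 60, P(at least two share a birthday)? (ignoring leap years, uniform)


P(all different) = Π(365-i)/365 for i=0..59
= 0.005877
P(match) = 1 - 0.005877 = 0.994123

P ≈ 0.9941 ≈ 99.41%


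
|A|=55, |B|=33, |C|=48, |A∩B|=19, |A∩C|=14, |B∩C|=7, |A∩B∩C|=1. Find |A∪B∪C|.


|A∪B∪C| = 55+33+48-19-14-7+1 = 97

|A∪B∪C| = 97


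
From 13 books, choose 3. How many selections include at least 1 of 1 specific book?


Complement: C(13,3) - C(12,3) = 286 - 220 = 66

66


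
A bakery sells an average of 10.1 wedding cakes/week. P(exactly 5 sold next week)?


Poisson(λ=10.1): P(X=5) = e^(-λ)×λ^k/k!
= e^(-10.1) × 10.1^5 / 5!
≈ 4.107955523e-05 × 105101.00501 / 120 ≈ 0.035979

P(X=5) ≈ 0.035979 ≈ 3.60%


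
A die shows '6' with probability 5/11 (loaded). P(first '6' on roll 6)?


Geometric: P(X=6) = (1-p)^(k-1)×p = (6/11)^5×5/11 = 38880/1771561

P(X=6) = 38880/1771561 ≈ 2.19%


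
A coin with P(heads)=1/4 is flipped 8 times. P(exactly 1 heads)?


Binomial: P(X=1) = C(8,1)×p^1×(1-p)^7
= 8 × 1/4 × 2187/16384 = 2187/8192

P(X=1) = 2187/8192 ≈ 26.70%


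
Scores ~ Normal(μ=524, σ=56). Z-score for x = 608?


z = (x - μ)/σ = (608 - 524)/56 = 1.5

z = 1.5


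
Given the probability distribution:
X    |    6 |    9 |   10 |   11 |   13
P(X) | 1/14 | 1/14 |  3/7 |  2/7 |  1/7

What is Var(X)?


E[X] = 145/14
E[X²] = 1539/14
Var(X) = E[X²] - (E[X])² = 1539/14 - 21025/196 = 521/196

Var(X) = 521/196 ≈ 2.6582


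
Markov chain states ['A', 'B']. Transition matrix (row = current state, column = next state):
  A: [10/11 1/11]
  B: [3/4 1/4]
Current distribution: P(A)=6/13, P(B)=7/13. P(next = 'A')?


P(next=A) = Σᵢ P(now=i)×P(i→A)
= 6/13×10/11 + 7/13×3/4
= 60/143 + 21/52 = 471/572

P = 471/572 ≈ 0.8234


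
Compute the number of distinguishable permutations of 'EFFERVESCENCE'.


Letters: 13, freq: {'E': 5, 'F': 2, 'R': 1, 'V': 1, 'S': 1, 'C': 2, 'N': 1}
13!/(5!×2!×1!×1!×1!×2!×1!) = 6227020800/480 = 12972960

12972960
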